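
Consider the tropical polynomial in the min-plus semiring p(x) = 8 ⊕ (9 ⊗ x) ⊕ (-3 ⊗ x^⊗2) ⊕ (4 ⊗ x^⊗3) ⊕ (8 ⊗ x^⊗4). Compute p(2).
p(2) = 1

A tropical monomial a ⊗ x^⊗i evaluates to a + i · x. Evaluating each term at x = 2:
  Term 0 contributes 8 + 0 · 2 = 8
  Term 1 contributes 9 + 1 · 2 = 11
  Term 2 contributes -3 + 2 · 2 = 1
  Term 3 contributes 4 + 3 · 2 = 10
  Term 4 contributes 8 + 4 · 2 = 16
p(2) = ⊕ of these = min[8, 11, 1, 10, 16] = 1.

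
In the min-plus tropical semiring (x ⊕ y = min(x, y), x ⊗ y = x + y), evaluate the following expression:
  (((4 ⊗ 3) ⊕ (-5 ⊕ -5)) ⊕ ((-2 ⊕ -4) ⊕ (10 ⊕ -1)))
(((4 ⊗ 3) ⊕ (-5 ⊕ -5)) ⊕ ((-2 ⊕ -4) ⊕ (10 ⊕ -1))) = -5

Expand innermost to outermost. Recall ⊕ takes the minimum of its arguments and ⊗ takes their sum. Working out the expression (((4 ⊗ 3) ⊕ (-5 ⊕ -5)) ⊕ ((-2 ⊕ -4) ⊕ (10 ⊕ -1))) gives -5.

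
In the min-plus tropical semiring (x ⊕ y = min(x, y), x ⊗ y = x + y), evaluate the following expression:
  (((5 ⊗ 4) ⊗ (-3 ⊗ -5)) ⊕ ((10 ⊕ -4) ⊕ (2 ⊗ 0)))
(((5 ⊗ 4) ⊗ (-3 ⊗ -5)) ⊕ ((10 ⊕ -4) ⊕ (2 ⊗ 0))) = -4

Expand innermost to outermost. Recall ⊕ takes the minimum of its arguments and ⊗ takes their sum. Working out the expression (((5 ⊗ 4) ⊗ (-3 ⊗ -5)) ⊕ ((10 ⊕ -4) ⊕ (2 ⊗ 0))) gives -4.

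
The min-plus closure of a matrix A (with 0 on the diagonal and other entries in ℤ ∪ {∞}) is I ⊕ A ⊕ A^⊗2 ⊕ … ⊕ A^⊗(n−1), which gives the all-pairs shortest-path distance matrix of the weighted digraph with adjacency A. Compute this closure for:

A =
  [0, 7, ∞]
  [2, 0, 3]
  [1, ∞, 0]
Closure =
  [0, 7, 10]
  [2, 0, 3]
  [1, 8, 0]

This is the Floyd-Warshall all-pairs shortest-path computation. For each intermediate vertex k = 0, 1, …, 2, update dist[i][j] ← min(dist[i][j], dist[i][k] + dist[k][j]). The final matrix gives, for each (i, j), the minimum total weight of any directed path from i to j (possibly empty when i = j).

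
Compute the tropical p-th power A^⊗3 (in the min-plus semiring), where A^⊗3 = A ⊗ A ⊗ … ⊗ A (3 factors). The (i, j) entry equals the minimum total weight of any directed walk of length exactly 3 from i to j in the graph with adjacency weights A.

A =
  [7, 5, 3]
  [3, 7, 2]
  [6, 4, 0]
A^⊗3 =
  [9, 7, 3]
  [8, 6, 2]
  [6, 4, 0]

Each entry (A^⊗3)_ij equals the minimum over all length-3 walks i = v_0 → v_1 → … → v_3 = j of Σ_t A[v_t][v_{t+1}]. For example, for (i, j) = (0, 2) we minimise over 9 possible intermediate vertex sequences; the minimum is 3, attained along the walk 0 → 2 → 2 → 2.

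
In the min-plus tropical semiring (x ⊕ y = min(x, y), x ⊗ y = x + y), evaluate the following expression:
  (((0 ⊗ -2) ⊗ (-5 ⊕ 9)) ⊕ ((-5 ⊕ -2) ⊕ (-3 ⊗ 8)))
(((0 ⊗ -2) ⊗ (-5 ⊕ 9)) ⊕ ((-5 ⊕ -2) ⊕ (-3 ⊗ 8))) = -7

Expand innermost to outermost. Recall ⊕ takes the minimum of its arguments and ⊗ takes their sum. Working out the expression (((0 ⊗ -2) ⊗ (-5 ⊕ 9)) ⊕ ((-5 ⊕ -2) ⊕ (-3 ⊗ 8))) gives -7.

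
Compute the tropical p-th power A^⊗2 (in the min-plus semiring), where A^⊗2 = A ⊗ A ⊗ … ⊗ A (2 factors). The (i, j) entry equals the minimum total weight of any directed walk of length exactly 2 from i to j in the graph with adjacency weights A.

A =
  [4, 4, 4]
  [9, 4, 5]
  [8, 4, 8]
A^⊗2 =
  [8, 8, 8]
  [13, 8, 9]
  [12, 8, 9]

Each entry (A^⊗2)_ij equals the minimum over all length-2 walks i = v_0 → v_1 → … → v_2 = j of Σ_t A[v_t][v_{t+1}]. For example, for (i, j) = (0, 2) we minimise over 3 possible intermediate vertex sequences; the minimum is 8, attained along the walk 0 → 0 → 2.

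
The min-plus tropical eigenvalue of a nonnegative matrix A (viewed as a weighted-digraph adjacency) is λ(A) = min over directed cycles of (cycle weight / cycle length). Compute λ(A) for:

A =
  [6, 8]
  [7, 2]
λ(A) = 2

Enumerate directed cycles and compute their means (weight / length). Sample:
  cycle 0 → 0: weight = 6, length = 1, mean = 6/1 ≈ 6.000
  cycle 1 → 1: weight = 2, length = 1, mean = 2/1 ≈ 2.000
  cycle 0 → 1 → 0: weight = 15, length = 2, mean = 15/2 ≈ 7.500
  cycle 1 → 0 → 1: weight = 15, length = 2, mean = 15/2 ≈ 7.500
Minimum mean = 2.000, attained e.g. along the cycle 1 → 1 with weight 2 and length 1. So λ(A) = 2/1 = 2.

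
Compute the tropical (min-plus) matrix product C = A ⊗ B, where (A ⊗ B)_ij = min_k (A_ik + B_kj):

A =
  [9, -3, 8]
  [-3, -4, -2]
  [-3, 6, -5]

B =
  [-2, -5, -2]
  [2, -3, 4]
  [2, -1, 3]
A ⊗ B =
  [-1, -6, 1]
  [-5, -8, -5]
  [-5, -8, -5]

Apply the min-plus product entry-by-entry:
  C[0][0] = min over k of (A[0][0] + B[0][0] = 9 + -2 = 7, A[0][1] + B[1][0] = -3 + 2 = -1, A[0][2] + B[2][0] = 8 + 2 = 10) = -1 (attained at k = 1)
  C[0][1] = min over k of (A[0][0] + B[0][1] = 9 + -5 = 4, A[0][1] + B[1][1] = -3 + -3 = -6, A[0][2] + B[2][1] = 8 + -1 = 7) = -6 (attained at k = 1)
  C[0][2] = min over k of (A[0][0] + B[0][2] = 9 + -2 = 7, A[0][1] + B[1][2] = -3 + 4 = 1, A[0][2] + B[2][2] = 8 + 3 = 11) = 1 (attained at k = 1)
  C[1][0] = min over k of (A[1][0] + B[0][0] = -3 + -2 = -5, A[1][1] + B[1][0] = -4 + 2 = -2, A[1][2] + B[2][0] = -2 + 2 = 0) = -5 (attained at k = 0)
  C[1][1] = min over k of (A[1][0] + B[0][1] = -3 + -5 = -8, A[1][1] + B[1][1] = -4 + -3 = -7, A[1][2] + B[2][1] = -2 + -1 = -3) = -8 (attained at k = 0)
  C[1][2] = min over k of (A[1][0] + B[0][2] = -3 + -2 = -5, A[1][1] + B[1][2] = -4 + 4 = 0, A[1][2] + B[2][2] = -2 + 3 = 1) = -5 (attained at k = 0)
  C[2][0] = min over k of (A[2][0] + B[0][0] = -3 + -2 = -5, A[2][1] + B[1][0] = 6 + 2 = 8, A[2][2] + B[2][0] = -5 + 2 = -3) = -5 (attained at k = 0)
  C[2][1] = min over k of (A[2][0] + B[0][1] = -3 + -5 = -8, A[2][1] + B[1][1] = 6 + -3 = 3, A[2][2] + B[2][1] = -5 + -1 = -6) = -8 (attained at k = 0)
  C[2][2] = min over k of (A[2][0] + B[0][2] = -3 + -2 = -5, A[2][1] + B[1][2] = 6 + 4 = 10, A[2][2] + B[2][2] = -5 + 3 = -2) = -5 (attained at k = 0)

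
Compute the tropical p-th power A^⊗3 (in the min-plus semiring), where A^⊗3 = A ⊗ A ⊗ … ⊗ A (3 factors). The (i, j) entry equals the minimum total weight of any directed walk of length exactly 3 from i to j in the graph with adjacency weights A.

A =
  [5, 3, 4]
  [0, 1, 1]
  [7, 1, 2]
A^⊗3 =
  [4, 5, 5]
  [2, 3, 3]
  [2, 3, 3]

Each entry (A^⊗3)_ij equals the minimum over all length-3 walks i = v_0 → v_1 → … → v_3 = j of Σ_t A[v_t][v_{t+1}]. For example, for (i, j) = (0, 2) we minimise over 9 possible intermediate vertex sequences; the minimum is 5, attained along the walk 0 → 1 → 1 → 2.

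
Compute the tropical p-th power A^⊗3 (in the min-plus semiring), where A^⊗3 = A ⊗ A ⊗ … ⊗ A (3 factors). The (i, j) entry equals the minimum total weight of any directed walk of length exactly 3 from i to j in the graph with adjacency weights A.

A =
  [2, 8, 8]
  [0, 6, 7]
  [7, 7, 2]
A^⊗3 =
  [6, 12, 12]
  [4, 10, 10]
  [9, 11, 6]

Each entry (A^⊗3)_ij equals the minimum over all length-3 walks i = v_0 → v_1 → … → v_3 = j of Σ_t A[v_t][v_{t+1}]. For example, for (i, j) = (0, 2) we minimise over 9 possible intermediate vertex sequences; the minimum is 12, attained along the walk 0 → 0 → 0 → 2.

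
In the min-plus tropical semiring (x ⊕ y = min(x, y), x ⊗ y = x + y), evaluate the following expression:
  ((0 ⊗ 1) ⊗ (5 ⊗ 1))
((0 ⊗ 1) ⊗ (5 ⊗ 1)) = 7

Expand innermost to outermost. Recall ⊕ takes the minimum of its arguments and ⊗ takes their sum. Working out the expression ((0 ⊗ 1) ⊗ (5 ⊗ 1)) gives 7.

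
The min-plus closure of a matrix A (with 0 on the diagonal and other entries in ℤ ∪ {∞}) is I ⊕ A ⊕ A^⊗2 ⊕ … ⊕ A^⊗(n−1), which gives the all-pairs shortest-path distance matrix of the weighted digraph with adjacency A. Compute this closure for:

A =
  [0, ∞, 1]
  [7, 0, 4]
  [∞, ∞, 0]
Closure =
  [0, ∞, 1]
  [7, 0, 4]
  [∞, ∞, 0]

This is the Floyd-Warshall all-pairs shortest-path computation. For each intermediate vertex k = 0, 1, …, 2, update dist[i][j] ← min(dist[i][j], dist[i][k] + dist[k][j]). The final matrix gives, for each (i, j), the minimum total weight of any directed path from i to j (possibly empty when i = j).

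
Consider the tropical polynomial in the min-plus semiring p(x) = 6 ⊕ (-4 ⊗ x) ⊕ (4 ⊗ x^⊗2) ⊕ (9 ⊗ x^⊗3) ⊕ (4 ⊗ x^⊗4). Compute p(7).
p(7) = 3

A tropical monomial a ⊗ x^⊗i evaluates to a + i · x. Evaluating each term at x = 7:
  Term 0 contributes 6 + 0 · 7 = 6
  Term 1 contributes -4 + 1 · 7 = 3
  Term 2 contributes 4 + 2 · 7 = 18
  Term 3 contributes 9 + 3 · 7 = 30
  Term 4 contributes 4 + 4 · 7 = 32
p(7) = ⊕ of these = min[6, 3, 18, 30, 32] = 3.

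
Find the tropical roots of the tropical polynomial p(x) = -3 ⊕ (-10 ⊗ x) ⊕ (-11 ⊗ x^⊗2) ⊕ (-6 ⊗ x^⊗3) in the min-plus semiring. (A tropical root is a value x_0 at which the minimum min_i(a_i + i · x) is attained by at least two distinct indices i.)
Roots: {-5, 1, 7}

Each tropical root is a break point of the lower envelope of the lines y = a_i + i · x (there are 4 lines, with slopes 0, 1, ..., 3). Only the lines that attain the minimum somewhere contribute to roots; other lines are dominated. Here the surviving (envelope) indices are i = 3, i = 2, i = 1, i = 0.
Intersections between consecutive envelope lines give the roots: for adjacent envelope indices i < j the intersection is x = (a_i − a_j) / (j − i). Reading off the sorted break points: {-5, 1, 7}.
Verification: at each break x_0, at least two indices attain the minimum of min_i(a_i + i · x_0).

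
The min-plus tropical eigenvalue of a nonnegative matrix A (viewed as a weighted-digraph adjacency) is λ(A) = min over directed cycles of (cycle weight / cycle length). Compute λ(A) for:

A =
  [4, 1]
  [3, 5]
λ(A) = 2

Enumerate directed cycles and compute their means (weight / length). Sample:
  cycle 0 → 0: weight = 4, length = 1, mean = 4/1 ≈ 4.000
  cycle 1 → 1: weight = 5, length = 1, mean = 5/1 ≈ 5.000
  cycle 0 → 1 → 0: weight = 4, length = 2, mean = 4/2 ≈ 2.000
  cycle 1 → 0 → 1: weight = 4, length = 2, mean = 4/2 ≈ 2.000
Minimum mean = 2.000, attained e.g. along the cycle 0 → 1 → 0 with weight 4 and length 2. So λ(A) = 4/2 = 2.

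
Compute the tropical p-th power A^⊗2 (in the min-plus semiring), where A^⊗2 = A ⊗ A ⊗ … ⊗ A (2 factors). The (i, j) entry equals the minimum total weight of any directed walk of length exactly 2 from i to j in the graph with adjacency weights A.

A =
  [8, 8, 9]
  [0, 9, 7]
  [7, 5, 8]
A^⊗2 =
  [8, 14, 15]
  [8, 8, 9]
  [5, 13, 12]

Each entry (A^⊗2)_ij equals the minimum over all length-2 walks i = v_0 → v_1 → … → v_2 = j of Σ_t A[v_t][v_{t+1}]. For example, for (i, j) = (0, 2) we minimise over 3 possible intermediate vertex sequences; the minimum is 15, attained along the walk 0 → 1 → 2.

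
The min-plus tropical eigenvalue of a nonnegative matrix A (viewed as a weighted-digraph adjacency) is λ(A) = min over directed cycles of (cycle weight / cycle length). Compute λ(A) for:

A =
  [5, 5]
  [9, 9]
λ(A) = 5

Enumerate directed cycles and compute their means (weight / length). Sample:
  cycle 0 → 0: weight = 5, length = 1, mean = 5/1 ≈ 5.000
  cycle 1 → 1: weight = 9, length = 1, mean = 9/1 ≈ 9.000
  cycle 0 → 1 → 0: weight = 14, length = 2, mean = 14/2 ≈ 7.000
  cycle 1 → 0 → 1: weight = 14, length = 2, mean = 14/2 ≈ 7.000
Minimum mean = 5.000, attained e.g. along the cycle 0 → 0 with weight 5 and length 1. So λ(A) = 5/1 = 5.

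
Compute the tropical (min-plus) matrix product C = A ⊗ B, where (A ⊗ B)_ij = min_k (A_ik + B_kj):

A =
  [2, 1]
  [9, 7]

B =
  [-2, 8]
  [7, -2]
A ⊗ B =
  [0, -1]
  [7, 5]

Apply the min-plus product entry-by-entry:
  C[0][0] = min over k of (A[0][0] + B[0][0] = 2 + -2 = 0, A[0][1] + B[1][0] = 1 + 7 = 8) = 0 (attained at k = 0)
  C[0][1] = min over k of (A[0][0] + B[0][1] = 2 + 8 = 10, A[0][1] + B[1][1] = 1 + -2 = -1) = -1 (attained at k = 1)
  C[1][0] = min over k of (A[1][0] + B[0][0] = 9 + -2 = 7, A[1][1] + B[1][0] = 7 + 7 = 14) = 7 (attained at k = 0)
  C[1][1] = min over k of (A[1][0] + B[0][1] = 9 + 8 = 17, A[1][1] + B[1][1] = 7 + -2 = 5) = 5 (attained at k = 1)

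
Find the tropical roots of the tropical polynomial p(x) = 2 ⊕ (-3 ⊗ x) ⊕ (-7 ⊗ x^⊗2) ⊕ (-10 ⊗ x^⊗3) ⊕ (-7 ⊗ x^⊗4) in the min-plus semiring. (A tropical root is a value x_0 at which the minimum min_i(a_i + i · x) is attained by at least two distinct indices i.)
Roots: {-3, 3, 4, 5}

Each tropical root is a break point of the lower envelope of the lines y = a_i + i · x (there are 5 lines, with slopes 0, 1, ..., 4). Only the lines that attain the minimum somewhere contribute to roots; other lines are dominated. Here the surviving (envelope) indices are i = 4, i = 3, i = 2, i = 1, i = 0.
Intersections between consecutive envelope lines give the roots: for adjacent envelope indices i < j the intersection is x = (a_i − a_j) / (j − i). Reading off the sorted break points: {-3, 3, 4, 5}.
Verification: at each break x_0, at least two indices attain the minimum of min_i(a_i + i · x_0).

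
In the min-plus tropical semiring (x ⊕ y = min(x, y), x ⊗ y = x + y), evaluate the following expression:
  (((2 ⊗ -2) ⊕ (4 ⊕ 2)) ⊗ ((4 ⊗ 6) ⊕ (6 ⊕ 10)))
(((2 ⊗ -2) ⊕ (4 ⊕ 2)) ⊗ ((4 ⊗ 6) ⊕ (6 ⊕ 10))) = 6

Expand innermost to outermost. Recall ⊕ takes the minimum of its arguments and ⊗ takes their sum. Working out the expression (((2 ⊗ -2) ⊕ (4 ⊕ 2)) ⊗ ((4 ⊗ 6) ⊕ (6 ⊕ 10))) gives 6.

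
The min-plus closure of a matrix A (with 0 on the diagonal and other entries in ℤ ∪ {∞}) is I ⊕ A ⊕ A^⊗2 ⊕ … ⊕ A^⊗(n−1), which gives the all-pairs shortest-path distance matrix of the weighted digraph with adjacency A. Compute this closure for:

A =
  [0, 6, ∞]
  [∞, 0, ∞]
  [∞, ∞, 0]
Closure =
  [0, 6, ∞]
  [∞, 0, ∞]
  [∞, ∞, 0]

This is the Floyd-Warshall all-pairs shortest-path computation. For each intermediate vertex k = 0, 1, …, 2, update dist[i][j] ← min(dist[i][j], dist[i][k] + dist[k][j]). The final matrix gives, for each (i, j), the minimum total weight of any directed path from i to j (possibly empty when i = j).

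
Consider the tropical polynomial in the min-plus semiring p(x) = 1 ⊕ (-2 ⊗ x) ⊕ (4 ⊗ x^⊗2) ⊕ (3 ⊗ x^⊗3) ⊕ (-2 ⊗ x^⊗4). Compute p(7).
p(7) = 1

A tropical monomial a ⊗ x^⊗i evaluates to a + i · x. Evaluating each term at x = 7:
  Term 0 contributes 1 + 0 · 7 = 1
  Term 1 contributes -2 + 1 · 7 = 5
  Term 2 contributes 4 + 2 · 7 = 18
  Term 3 contributes 3 + 3 · 7 = 24
  Term 4 contributes -2 + 4 · 7 = 26
p(7) = ⊕ of these = min[1, 5, 18, 24, 26] = 1.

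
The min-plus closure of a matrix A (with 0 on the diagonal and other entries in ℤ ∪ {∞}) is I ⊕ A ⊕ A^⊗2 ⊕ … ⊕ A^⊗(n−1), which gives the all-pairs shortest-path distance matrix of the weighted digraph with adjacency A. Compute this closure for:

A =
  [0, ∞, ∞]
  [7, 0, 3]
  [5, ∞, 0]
Closure =
  [0, ∞, ∞]
  [7, 0, 3]
  [5, ∞, 0]

This is the Floyd-Warshall all-pairs shortest-path computation. For each intermediate vertex k = 0, 1, …, 2, update dist[i][j] ← min(dist[i][j], dist[i][k] + dist[k][j]). The final matrix gives, for each (i, j), the minimum total weight of any directed path from i to j (possibly empty when i = j).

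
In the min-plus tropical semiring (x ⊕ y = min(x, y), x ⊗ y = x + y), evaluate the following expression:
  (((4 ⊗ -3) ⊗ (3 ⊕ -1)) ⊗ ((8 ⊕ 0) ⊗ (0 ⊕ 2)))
(((4 ⊗ -3) ⊗ (3 ⊕ -1)) ⊗ ((8 ⊕ 0) ⊗ (0 ⊕ 2))) = 0

Expand innermost to outermost. Recall ⊕ takes the minimum of its arguments and ⊗ takes their sum. Working out the expression (((4 ⊗ -3) ⊗ (3 ⊕ -1)) ⊗ ((8 ⊕ 0) ⊗ (0 ⊕ 2))) gives 0.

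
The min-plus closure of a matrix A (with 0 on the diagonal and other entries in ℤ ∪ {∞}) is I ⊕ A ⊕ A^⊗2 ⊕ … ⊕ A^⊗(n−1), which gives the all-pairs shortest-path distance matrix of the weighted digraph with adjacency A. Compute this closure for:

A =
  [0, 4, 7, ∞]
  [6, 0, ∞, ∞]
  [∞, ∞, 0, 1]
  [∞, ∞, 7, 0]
Closure =
  [0, 4, 7, 8]
  [6, 0, 13, 14]
  [∞, ∞, 0, 1]
  [∞, ∞, 7, 0]

This is the Floyd-Warshall all-pairs shortest-path computation. For each intermediate vertex k = 0, 1, …, 3, update dist[i][j] ← min(dist[i][j], dist[i][k] + dist[k][j]). The final matrix gives, for each (i, j), the minimum total weight of any directed path from i to j (possibly empty when i = j).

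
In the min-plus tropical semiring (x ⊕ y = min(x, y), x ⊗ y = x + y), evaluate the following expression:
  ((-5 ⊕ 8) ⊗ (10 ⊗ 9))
((-5 ⊕ 8) ⊗ (10 ⊗ 9)) = 14

Expand innermost to outermost. Recall ⊕ takes the minimum of its arguments and ⊗ takes their sum. Working out the expression ((-5 ⊕ 8) ⊗ (10 ⊗ 9)) gives 14.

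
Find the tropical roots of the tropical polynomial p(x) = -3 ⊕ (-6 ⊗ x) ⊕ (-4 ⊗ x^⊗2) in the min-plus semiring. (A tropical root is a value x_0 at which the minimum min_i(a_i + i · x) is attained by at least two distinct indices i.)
Roots: {-2, 3}

Each tropical root is a break point of the lower envelope of the lines y = a_i + i · x (there are 3 lines, with slopes 0, 1, ..., 2). Only the lines that attain the minimum somewhere contribute to roots; other lines are dominated. Here the surviving (envelope) indices are i = 2, i = 1, i = 0.
Intersections between consecutive envelope lines give the roots: for adjacent envelope indices i < j the intersection is x = (a_i − a_j) / (j − i). Reading off the sorted break points: {-2, 3}.
Verification: at each break x_0, at least two indices attain the minimum of min_i(a_i + i · x_0).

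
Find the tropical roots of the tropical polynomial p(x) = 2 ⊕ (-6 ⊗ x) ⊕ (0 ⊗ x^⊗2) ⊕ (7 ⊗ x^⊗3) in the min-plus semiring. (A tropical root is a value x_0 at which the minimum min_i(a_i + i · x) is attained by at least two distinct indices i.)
Roots: {-7, -6, 8}

Each tropical root is a break point of the lower envelope of the lines y = a_i + i · x (there are 4 lines, with slopes 0, 1, ..., 3). Only the lines that attain the minimum somewhere contribute to roots; other lines are dominated. Here the surviving (envelope) indices are i = 3, i = 2, i = 1, i = 0.
Intersections between consecutive envelope lines give the roots: for adjacent envelope indices i < j the intersection is x = (a_i − a_j) / (j − i). Reading off the sorted break points: {-7, -6, 8}.
Verification: at each break x_0, at least two indices attain the minimum of min_i(a_i + i · x_0).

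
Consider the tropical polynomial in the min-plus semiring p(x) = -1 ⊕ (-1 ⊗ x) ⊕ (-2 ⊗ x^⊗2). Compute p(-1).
p(-1) = -4

A tropical monomial a ⊗ x^⊗i evaluates to a + i · x. Evaluating each term at x = -1:
  Term 0 contributes -1 + 0 · -1 = -1
  Term 1 contributes -1 + 1 · -1 = -2
  Term 2 contributes -2 + 2 · -1 = -4
p(-1) = ⊕ of these = min[-1, -2, -4] = -4.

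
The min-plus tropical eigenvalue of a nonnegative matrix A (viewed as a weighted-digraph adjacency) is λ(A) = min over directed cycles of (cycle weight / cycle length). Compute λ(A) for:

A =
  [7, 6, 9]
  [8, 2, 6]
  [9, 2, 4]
λ(A) = 2

Enumerate directed cycles and compute their means (weight / length). Sample:
  cycle 0 → 0: weight = 7, length = 1, mean = 7/1 ≈ 7.000
  cycle 1 → 1: weight = 2, length = 1, mean = 2/1 ≈ 2.000
  cycle 2 → 2: weight = 4, length = 1, mean = 4/1 ≈ 4.000
  cycle 0 → 1 → 0: weight = 14, length = 2, mean = 14/2 ≈ 7.000
  cycle 0 → 2 → 0: weight = 18, length = 2, mean = 18/2 ≈ 9.000
  cycle 1 → 0 → 1: weight = 14, length = 2, mean = 14/2 ≈ 7.000
Minimum mean = 2.000, attained e.g. along the cycle 1 → 1 with weight 2 and length 1. So λ(A) = 2/1 = 2.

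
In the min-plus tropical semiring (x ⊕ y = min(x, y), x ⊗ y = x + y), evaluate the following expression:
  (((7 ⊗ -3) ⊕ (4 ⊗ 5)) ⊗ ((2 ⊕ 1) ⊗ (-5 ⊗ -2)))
(((7 ⊗ -3) ⊕ (4 ⊗ 5)) ⊗ ((2 ⊕ 1) ⊗ (-5 ⊗ -2))) = -2

Expand innermost to outermost. Recall ⊕ takes the minimum of its arguments and ⊗ takes their sum. Working out the expression (((7 ⊗ -3) ⊕ (4 ⊗ 5)) ⊗ ((2 ⊕ 1) ⊗ (-5 ⊗ -2))) gives -2.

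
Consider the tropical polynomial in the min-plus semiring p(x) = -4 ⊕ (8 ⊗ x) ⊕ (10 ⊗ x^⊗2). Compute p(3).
p(3) = -4

A tropical monomial a ⊗ x^⊗i evaluates to a + i · x. Evaluating each term at x = 3:
  Term 0 contributes -4 + 0 · 3 = -4
  Term 1 contributes 8 + 1 · 3 = 11
  Term 2 contributes 10 + 2 · 3 = 16
p(3) = ⊕ of these = min[-4, 11, 16] = -4.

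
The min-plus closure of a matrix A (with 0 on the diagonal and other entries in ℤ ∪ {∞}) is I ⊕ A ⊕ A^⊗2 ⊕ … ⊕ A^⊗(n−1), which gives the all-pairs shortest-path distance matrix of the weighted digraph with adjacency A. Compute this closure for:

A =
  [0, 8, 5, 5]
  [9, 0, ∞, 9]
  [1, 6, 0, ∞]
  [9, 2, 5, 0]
Closure =
  [0, 7, 5, 5]
  [9, 0, 14, 9]
  [1, 6, 0, 6]
  [6, 2, 5, 0]

This is the Floyd-Warshall all-pairs shortest-path computation. For each intermediate vertex k = 0, 1, …, 3, update dist[i][j] ← min(dist[i][j], dist[i][k] + dist[k][j]). The final matrix gives, for each (i, j), the minimum total weight of any directed path from i to j (possibly empty when i = j).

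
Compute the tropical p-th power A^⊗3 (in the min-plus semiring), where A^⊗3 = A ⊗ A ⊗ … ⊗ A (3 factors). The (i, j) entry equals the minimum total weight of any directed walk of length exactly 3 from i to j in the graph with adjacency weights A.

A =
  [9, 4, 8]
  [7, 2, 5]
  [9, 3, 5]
A^⊗3 =
  [13, 8, 11]
  [11, 6, 9]
  [12, 7, 10]

Each entry (A^⊗3)_ij equals the minimum over all length-3 walks i = v_0 → v_1 → … → v_3 = j of Σ_t A[v_t][v_{t+1}]. For example, for (i, j) = (0, 2) we minimise over 9 possible intermediate vertex sequences; the minimum is 11, attained along the walk 0 → 1 → 1 → 2.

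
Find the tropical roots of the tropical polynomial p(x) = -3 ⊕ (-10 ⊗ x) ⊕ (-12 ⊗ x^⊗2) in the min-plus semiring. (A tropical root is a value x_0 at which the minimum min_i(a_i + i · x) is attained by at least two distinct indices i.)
Roots: {2, 7}

Each tropical root is a break point of the lower envelope of the lines y = a_i + i · x (there are 3 lines, with slopes 0, 1, ..., 2). Only the lines that attain the minimum somewhere contribute to roots; other lines are dominated. Here the surviving (envelope) indices are i = 2, i = 1, i = 0.
Intersections between consecutive envelope lines give the roots: for adjacent envelope indices i < j the intersection is x = (a_i − a_j) / (j − i). Reading off the sorted break points: {2, 7}.
Verification: at each break x_0, at least two indices attain the minimum of min_i(a_i + i · x_0).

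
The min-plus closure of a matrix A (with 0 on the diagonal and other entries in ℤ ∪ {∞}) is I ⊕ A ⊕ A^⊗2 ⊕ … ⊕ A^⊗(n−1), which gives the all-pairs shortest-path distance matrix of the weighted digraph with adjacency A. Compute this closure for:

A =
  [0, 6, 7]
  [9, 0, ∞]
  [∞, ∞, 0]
Closure =
  [0, 6, 7]
  [9, 0, 16]
  [∞, ∞, 0]

This is the Floyd-Warshall all-pairs shortest-path computation. For each intermediate vertex k = 0, 1, …, 2, update dist[i][j] ← min(dist[i][j], dist[i][k] + dist[k][j]). The final matrix gives, for each (i, j), the minimum total weight of any directed path from i to j (possibly empty when i = j).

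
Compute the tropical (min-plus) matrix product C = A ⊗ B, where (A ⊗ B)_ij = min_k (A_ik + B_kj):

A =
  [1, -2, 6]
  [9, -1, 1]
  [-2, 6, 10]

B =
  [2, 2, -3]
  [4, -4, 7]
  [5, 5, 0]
A ⊗ B =
  [2, -6, -2]
  [3, -5, 1]
  [0, 0, -5]

Apply the min-plus product entry-by-entry:
  C[0][0] = min over k of (A[0][0] + B[0][0] = 1 + 2 = 3, A[0][1] + B[1][0] = -2 + 4 = 2, A[0][2] + B[2][0] = 6 + 5 = 11) = 2 (attained at k = 1)
  C[0][1] = min over k of (A[0][0] + B[0][1] = 1 + 2 = 3, A[0][1] + B[1][1] = -2 + -4 = -6, A[0][2] + B[2][1] = 6 + 5 = 11) = -6 (attained at k = 1)
  C[0][2] = min over k of (A[0][0] + B[0][2] = 1 + -3 = -2, A[0][1] + B[1][2] = -2 + 7 = 5, A[0][2] + B[2][2] = 6 + 0 = 6) = -2 (attained at k = 0)
  C[1][0] = min over k of (A[1][0] + B[0][0] = 9 + 2 = 11, A[1][1] + B[1][0] = -1 + 4 = 3, A[1][2] + B[2][0] = 1 + 5 = 6) = 3 (attained at k = 1)
  C[1][1] = min over k of (A[1][0] + B[0][1] = 9 + 2 = 11, A[1][1] + B[1][1] = -1 + -4 = -5, A[1][2] + B[2][1] = 1 + 5 = 6) = -5 (attained at k = 1)
  C[1][2] = min over k of (A[1][0] + B[0][2] = 9 + -3 = 6, A[1][1] + B[1][2] = -1 + 7 = 6, A[1][2] + B[2][2] = 1 + 0 = 1) = 1 (attained at k = 2)
  C[2][0] = min over k of (A[2][0] + B[0][0] = -2 + 2 = 0, A[2][1] + B[1][0] = 6 + 4 = 10, A[2][2] + B[2][0] = 10 + 5 = 15) = 0 (attained at k = 0)
  C[2][1] = min over k of (A[2][0] + B[0][1] = -2 + 2 = 0, A[2][1] + B[1][1] = 6 + -4 = 2, A[2][2] + B[2][1] = 10 + 5 = 15) = 0 (attained at k = 0)
  C[2][2] = min over k of (A[2][0] + B[0][2] = -2 + -3 = -5, A[2][1] + B[1][2] = 6 + 7 = 13, A[2][2] + B[2][2] = 10 + 0 = 10) = -5 (attained at k = 0)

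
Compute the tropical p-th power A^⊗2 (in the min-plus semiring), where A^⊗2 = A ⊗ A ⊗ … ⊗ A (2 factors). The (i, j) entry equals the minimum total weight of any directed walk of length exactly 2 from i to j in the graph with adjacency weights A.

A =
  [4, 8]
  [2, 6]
A^⊗2 =
  [8, 12]
  [6, 10]

Each entry (A^⊗2)_ij equals the minimum over all length-2 walks i = v_0 → v_1 → … → v_2 = j of Σ_t A[v_t][v_{t+1}]. For example, for (i, j) = (0, 1) we minimise over 2 possible intermediate vertex sequences; the minimum is 12, attained along the walk 0 → 0 → 1.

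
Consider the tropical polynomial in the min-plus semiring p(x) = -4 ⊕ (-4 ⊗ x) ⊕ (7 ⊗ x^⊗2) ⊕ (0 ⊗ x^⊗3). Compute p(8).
p(8) = -4

A tropical monomial a ⊗ x^⊗i evaluates to a + i · x. Evaluating each term at x = 8:
  Term 0 contributes -4 + 0 · 8 = -4
  Term 1 contributes -4 + 1 · 8 = 4
  Term 2 contributes 7 + 2 · 8 = 23
  Term 3 contributes 0 + 3 · 8 = 24
p(8) = ⊕ of these = min[-4, 4, 23, 24] = -4.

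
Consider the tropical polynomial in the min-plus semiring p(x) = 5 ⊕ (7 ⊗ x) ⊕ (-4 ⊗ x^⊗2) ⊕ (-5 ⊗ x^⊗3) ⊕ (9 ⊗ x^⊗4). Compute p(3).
p(3) = 2

A tropical monomial a ⊗ x^⊗i evaluates to a + i · x. Evaluating each term at x = 3:
  Term 0 contributes 5 + 0 · 3 = 5
  Term 1 contributes 7 + 1 · 3 = 10
  Term 2 contributes -4 + 2 · 3 = 2
  Term 3 contributes -5 + 3 · 3 = 4
  Term 4 contributes 9 + 4 · 3 = 21
p(3) = ⊕ of these = min[5, 10, 2, 4, 21] = 2.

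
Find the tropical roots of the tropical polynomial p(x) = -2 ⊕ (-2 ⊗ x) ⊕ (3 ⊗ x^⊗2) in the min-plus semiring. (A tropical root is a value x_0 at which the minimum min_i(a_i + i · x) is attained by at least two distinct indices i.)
Roots: {-5, 0}

Each tropical root is a break point of the lower envelope of the lines y = a_i + i · x (there are 3 lines, with slopes 0, 1, ..., 2). Only the lines that attain the minimum somewhere contribute to roots; other lines are dominated. Here the surviving (envelope) indices are i = 2, i = 1, i = 0.
Intersections between consecutive envelope lines give the roots: for adjacent envelope indices i < j the intersection is x = (a_i − a_j) / (j − i). Reading off the sorted break points: {-5, 0}.
Verification: at each break x_0, at least two indices attain the minimum of min_i(a_i + i · x_0).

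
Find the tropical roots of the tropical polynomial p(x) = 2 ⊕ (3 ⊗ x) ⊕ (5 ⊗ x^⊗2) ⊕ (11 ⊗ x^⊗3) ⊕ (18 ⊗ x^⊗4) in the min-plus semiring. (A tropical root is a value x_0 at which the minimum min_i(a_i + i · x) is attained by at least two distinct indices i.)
Roots: {-7, -6, -2, -1}

Each tropical root is a break point of the lower envelope of the lines y = a_i + i · x (there are 5 lines, with slopes 0, 1, ..., 4). Only the lines that attain the minimum somewhere contribute to roots; other lines are dominated. Here the surviving (envelope) indices are i = 4, i = 3, i = 2, i = 1, i = 0.
Intersections between consecutive envelope lines give the roots: for adjacent envelope indices i < j the intersection is x = (a_i − a_j) / (j − i). Reading off the sorted break points: {-7, -6, -2, -1}.
Verification: at each break x_0, at least two indices attain the minimum of min_i(a_i + i · x_0).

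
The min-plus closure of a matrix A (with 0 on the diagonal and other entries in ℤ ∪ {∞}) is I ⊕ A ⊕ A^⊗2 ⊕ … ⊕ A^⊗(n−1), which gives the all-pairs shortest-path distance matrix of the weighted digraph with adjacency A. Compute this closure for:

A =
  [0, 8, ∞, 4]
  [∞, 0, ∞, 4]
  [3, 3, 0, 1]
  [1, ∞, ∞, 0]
Closure =
  [0, 8, ∞, 4]
  [5, 0, ∞, 4]
  [2, 3, 0, 1]
  [1, 9, ∞, 0]

This is the Floyd-Warshall all-pairs shortest-path computation. For each intermediate vertex k = 0, 1, …, 3, update dist[i][j] ← min(dist[i][j], dist[i][k] + dist[k][j]). The final matrix gives, for each (i, j), the minimum total weight of any directed path from i to j (possibly empty when i = j).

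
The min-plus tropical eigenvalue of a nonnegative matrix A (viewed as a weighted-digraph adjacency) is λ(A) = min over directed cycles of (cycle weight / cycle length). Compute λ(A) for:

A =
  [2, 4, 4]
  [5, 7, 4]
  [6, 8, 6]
λ(A) = 2

Enumerate directed cycles and compute their means (weight / length). Sample:
  cycle 0 → 0: weight = 2, length = 1, mean = 2/1 ≈ 2.000
  cycle 1 → 1: weight = 7, length = 1, mean = 7/1 ≈ 7.000
  cycle 2 → 2: weight = 6, length = 1, mean = 6/1 ≈ 6.000
  cycle 0 → 1 → 0: weight = 9, length = 2, mean = 9/2 ≈ 4.500
  cycle 0 → 2 → 0: weight = 10, length = 2, mean = 10/2 ≈ 5.000
  cycle 1 → 0 → 1: weight = 9, length = 2, mean = 9/2 ≈ 4.500
Minimum mean = 2.000, attained e.g. along the cycle 0 → 0 with weight 2 and length 1. So λ(A) = 2/1 = 2.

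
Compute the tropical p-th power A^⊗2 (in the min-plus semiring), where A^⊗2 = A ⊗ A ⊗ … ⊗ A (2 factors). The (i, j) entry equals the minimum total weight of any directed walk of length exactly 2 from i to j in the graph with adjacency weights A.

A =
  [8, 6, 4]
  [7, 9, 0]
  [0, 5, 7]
A^⊗2 =
  [4, 9, 6]
  [0, 5, 7]
  [7, 6, 4]

Each entry (A^⊗2)_ij equals the minimum over all length-2 walks i = v_0 → v_1 → … → v_2 = j of Σ_t A[v_t][v_{t+1}]. For example, for (i, j) = (0, 2) we minimise over 3 possible intermediate vertex sequences; the minimum is 6, attained along the walk 0 → 1 → 2.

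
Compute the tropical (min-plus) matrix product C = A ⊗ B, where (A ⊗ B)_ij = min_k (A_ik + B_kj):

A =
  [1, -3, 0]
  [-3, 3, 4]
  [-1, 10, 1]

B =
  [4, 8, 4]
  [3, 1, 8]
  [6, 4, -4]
A ⊗ B =
  [0, -2, -4]
  [1, 4, 0]
  [3, 5, -3]

Apply the min-plus product entry-by-entry:
  C[0][0] = min over k of (A[0][0] + B[0][0] = 1 + 4 = 5, A[0][1] + B[1][0] = -3 + 3 = 0, A[0][2] + B[2][0] = 0 + 6 = 6) = 0 (attained at k = 1)
  C[0][1] = min over k of (A[0][0] + B[0][1] = 1 + 8 = 9, A[0][1] + B[1][1] = -3 + 1 = -2, A[0][2] + B[2][1] = 0 + 4 = 4) = -2 (attained at k = 1)
  C[0][2] = min over k of (A[0][0] + B[0][2] = 1 + 4 = 5, A[0][1] + B[1][2] = -3 + 8 = 5, A[0][2] + B[2][2] = 0 + -4 = -4) = -4 (attained at k = 2)
  C[1][0] = min over k of (A[1][0] + B[0][0] = -3 + 4 = 1, A[1][1] + B[1][0] = 3 + 3 = 6, A[1][2] + B[2][0] = 4 + 6 = 10) = 1 (attained at k = 0)
  C[1][1] = min over k of (A[1][0] + B[0][1] = -3 + 8 = 5, A[1][1] + B[1][1] = 3 + 1 = 4, A[1][2] + B[2][1] = 4 + 4 = 8) = 4 (attained at k = 1)
  C[1][2] = min over k of (A[1][0] + B[0][2] = -3 + 4 = 1, A[1][1] + B[1][2] = 3 + 8 = 11, A[1][2] + B[2][2] = 4 + -4 = 0) = 0 (attained at k = 2)
  C[2][0] = min over k of (A[2][0] + B[0][0] = -1 + 4 = 3, A[2][1] + B[1][0] = 10 + 3 = 13, A[2][2] + B[2][0] = 1 + 6 = 7) = 3 (attained at k = 0)
  C[2][1] = min over k of (A[2][0] + B[0][1] = -1 + 8 = 7, A[2][1] + B[1][1] = 10 + 1 = 11, A[2][2] + B[2][1] = 1 + 4 = 5) = 5 (attained at k = 2)
  C[2][2] = min over k of (A[2][0] + B[0][2] = -1 + 4 = 3, A[2][1] + B[1][2] = 10 + 8 = 18, A[2][2] + B[2][2] = 1 + -4 = -3) = -3 (attained at k = 2)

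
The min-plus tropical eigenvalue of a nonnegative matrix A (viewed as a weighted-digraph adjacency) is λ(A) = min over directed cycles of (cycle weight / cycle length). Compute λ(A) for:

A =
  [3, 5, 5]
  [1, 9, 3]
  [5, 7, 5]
λ(A) = 3

Enumerate directed cycles and compute their means (weight / length). Sample:
  cycle 0 → 0: weight = 3, length = 1, mean = 3/1 ≈ 3.000
  cycle 1 → 1: weight = 9, length = 1, mean = 9/1 ≈ 9.000
  cycle 2 → 2: weight = 5, length = 1, mean = 5/1 ≈ 5.000
  cycle 0 → 1 → 0: weight = 6, length = 2, mean = 6/2 ≈ 3.000
  cycle 0 → 2 → 0: weight = 10, length = 2, mean = 10/2 ≈ 5.000
  cycle 1 → 0 → 1: weight = 6, length = 2, mean = 6/2 ≈ 3.000
Minimum mean = 3.000, attained e.g. along the cycle 0 → 0 with weight 3 and length 1. So λ(A) = 3/1 = 3.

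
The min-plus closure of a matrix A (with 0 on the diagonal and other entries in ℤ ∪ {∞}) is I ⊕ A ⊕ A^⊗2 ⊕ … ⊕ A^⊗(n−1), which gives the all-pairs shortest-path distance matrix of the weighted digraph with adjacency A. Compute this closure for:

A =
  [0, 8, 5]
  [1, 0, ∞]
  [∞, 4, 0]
Closure =
  [0, 8, 5]
  [1, 0, 6]
  [5, 4, 0]

This is the Floyd-Warshall all-pairs shortest-path computation. For each intermediate vertex k = 0, 1, …, 2, update dist[i][j] ← min(dist[i][j], dist[i][k] + dist[k][j]). The final matrix gives, for each (i, j), the minimum total weight of any directed path from i to j (possibly empty when i = j).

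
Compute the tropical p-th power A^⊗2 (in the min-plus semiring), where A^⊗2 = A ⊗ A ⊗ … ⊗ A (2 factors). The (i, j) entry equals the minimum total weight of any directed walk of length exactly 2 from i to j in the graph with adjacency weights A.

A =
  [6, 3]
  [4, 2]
A^⊗2 =
  [7, 5]
  [6, 4]

Each entry (A^⊗2)_ij equals the minimum over all length-2 walks i = v_0 → v_1 → … → v_2 = j of Σ_t A[v_t][v_{t+1}]. For example, for (i, j) = (0, 1) we minimise over 2 possible intermediate vertex sequences; the minimum is 5, attained along the walk 0 → 1 → 1.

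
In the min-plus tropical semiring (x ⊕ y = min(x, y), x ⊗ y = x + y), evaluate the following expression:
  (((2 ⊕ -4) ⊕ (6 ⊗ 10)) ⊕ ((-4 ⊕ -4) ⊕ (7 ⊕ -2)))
(((2 ⊕ -4) ⊕ (6 ⊗ 10)) ⊕ ((-4 ⊕ -4) ⊕ (7 ⊕ -2))) = -4

Expand innermost to outermost. Recall ⊕ takes the minimum of its arguments and ⊗ takes their sum. Working out the expression (((2 ⊕ -4) ⊕ (6 ⊗ 10)) ⊕ ((-4 ⊕ -4) ⊕ (7 ⊕ -2))) gives -4.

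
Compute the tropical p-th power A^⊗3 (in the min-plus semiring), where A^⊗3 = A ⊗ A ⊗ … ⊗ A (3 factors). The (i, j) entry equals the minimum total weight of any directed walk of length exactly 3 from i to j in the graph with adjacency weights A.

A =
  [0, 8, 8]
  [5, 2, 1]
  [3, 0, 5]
A^⊗3 =
  [0, 8, 8]
  [4, 3, 2]
  [3, 1, 3]

Each entry (A^⊗3)_ij equals the minimum over all length-3 walks i = v_0 → v_1 → … → v_3 = j of Σ_t A[v_t][v_{t+1}]. For example, for (i, j) = (0, 2) we minimise over 9 possible intermediate vertex sequences; the minimum is 8, attained along the walk 0 → 0 → 0 → 2.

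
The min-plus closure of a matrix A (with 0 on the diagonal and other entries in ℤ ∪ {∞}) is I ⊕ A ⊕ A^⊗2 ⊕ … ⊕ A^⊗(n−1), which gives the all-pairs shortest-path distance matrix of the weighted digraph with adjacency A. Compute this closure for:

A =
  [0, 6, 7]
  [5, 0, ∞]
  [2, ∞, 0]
Closure =
  [0, 6, 7]
  [5, 0, 12]
  [2, 8, 0]

This is the Floyd-Warshall all-pairs shortest-path computation. For each intermediate vertex k = 0, 1, …, 2, update dist[i][j] ← min(dist[i][j], dist[i][k] + dist[k][j]). The final matrix gives, for each (i, j), the minimum total weight of any directed path from i to j (possibly empty when i = j).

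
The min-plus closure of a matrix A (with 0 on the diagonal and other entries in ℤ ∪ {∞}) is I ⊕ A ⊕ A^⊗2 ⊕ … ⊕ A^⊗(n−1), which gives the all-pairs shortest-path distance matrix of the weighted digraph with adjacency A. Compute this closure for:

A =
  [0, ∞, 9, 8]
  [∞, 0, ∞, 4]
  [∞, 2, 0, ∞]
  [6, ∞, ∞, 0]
Closure =
  [0, 11, 9, 8]
  [10, 0, 19, 4]
  [12, 2, 0, 6]
  [6, 17, 15, 0]

This is the Floyd-Warshall all-pairs shortest-path computation. For each intermediate vertex k = 0, 1, …, 3, update dist[i][j] ← min(dist[i][j], dist[i][k] + dist[k][j]). The final matrix gives, for each (i, j), the minimum total weight of any directed path from i to j (possibly empty when i = j).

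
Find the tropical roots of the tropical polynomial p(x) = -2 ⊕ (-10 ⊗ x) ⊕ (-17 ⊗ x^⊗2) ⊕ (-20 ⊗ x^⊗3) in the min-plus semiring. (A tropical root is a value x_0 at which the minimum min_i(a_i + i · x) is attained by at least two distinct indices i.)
Roots: {3, 7, 8}

Each tropical root is a break point of the lower envelope of the lines y = a_i + i · x (there are 4 lines, with slopes 0, 1, ..., 3). Only the lines that attain the minimum somewhere contribute to roots; other lines are dominated. Here the surviving (envelope) indices are i = 3, i = 2, i = 1, i = 0.
Intersections between consecutive envelope lines give the roots: for adjacent envelope indices i < j the intersection is x = (a_i − a_j) / (j − i). Reading off the sorted break points: {3, 7, 8}.
Verification: at each break x_0, at least two indices attain the minimum of min_i(a_i + i · x_0).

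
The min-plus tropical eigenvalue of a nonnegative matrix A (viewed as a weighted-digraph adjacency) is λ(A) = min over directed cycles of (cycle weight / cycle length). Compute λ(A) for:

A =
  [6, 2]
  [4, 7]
λ(A) = 3

Enumerate directed cycles and compute their means (weight / length). Sample:
  cycle 0 → 0: weight = 6, length = 1, mean = 6/1 ≈ 6.000
  cycle 1 → 1: weight = 7, length = 1, mean = 7/1 ≈ 7.000
  cycle 0 → 1 → 0: weight = 6, length = 2, mean = 6/2 ≈ 3.000
  cycle 1 → 0 → 1: weight = 6, length = 2, mean = 6/2 ≈ 3.000
Minimum mean = 3.000, attained e.g. along the cycle 0 → 1 → 0 with weight 6 and length 2. So λ(A) = 6/2 = 3.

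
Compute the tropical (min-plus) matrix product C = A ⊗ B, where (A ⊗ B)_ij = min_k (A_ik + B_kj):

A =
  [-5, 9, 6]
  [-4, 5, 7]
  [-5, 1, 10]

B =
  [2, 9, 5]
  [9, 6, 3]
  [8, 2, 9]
A ⊗ B =
  [-3, 4, 0]
  [-2, 5, 1]
  [-3, 4, 0]

Apply the min-plus product entry-by-entry:
  C[0][0] = min over k of (A[0][0] + B[0][0] = -5 + 2 = -3, A[0][1] + B[1][0] = 9 + 9 = 18, A[0][2] + B[2][0] = 6 + 8 = 14) = -3 (attained at k = 0)
  C[0][1] = min over k of (A[0][0] + B[0][1] = -5 + 9 = 4, A[0][1] + B[1][1] = 9 + 6 = 15, A[0][2] + B[2][1] = 6 + 2 = 8) = 4 (attained at k = 0)
  C[0][2] = min over k of (A[0][0] + B[0][2] = -5 + 5 = 0, A[0][1] + B[1][2] = 9 + 3 = 12, A[0][2] + B[2][2] = 6 + 9 = 15) = 0 (attained at k = 0)
  C[1][0] = min over k of (A[1][0] + B[0][0] = -4 + 2 = -2, A[1][1] + B[1][0] = 5 + 9 = 14, A[1][2] + B[2][0] = 7 + 8 = 15) = -2 (attained at k = 0)
  C[1][1] = min over k of (A[1][0] + B[0][1] = -4 + 9 = 5, A[1][1] + B[1][1] = 5 + 6 = 11, A[1][2] + B[2][1] = 7 + 2 = 9) = 5 (attained at k = 0)
  C[1][2] = min over k of (A[1][0] + B[0][2] = -4 + 5 = 1, A[1][1] + B[1][2] = 5 + 3 = 8, A[1][2] + B[2][2] = 7 + 9 = 16) = 1 (attained at k = 0)
  C[2][0] = min over k of (A[2][0] + B[0][0] = -5 + 2 = -3, A[2][1] + B[1][0] = 1 + 9 = 10, A[2][2] + B[2][0] = 10 + 8 = 18) = -3 (attained at k = 0)
  C[2][1] = min over k of (A[2][0] + B[0][1] = -5 + 9 = 4, A[2][1] + B[1][1] = 1 + 6 = 7, A[2][2] + B[2][1] = 10 + 2 = 12) = 4 (attained at k = 0)
  C[2][2] = min over k of (A[2][0] + B[0][2] = -5 + 5 = 0, A[2][1] + B[1][2] = 1 + 3 = 4, A[2][2] + B[2][2] = 10 + 9 = 19) = 0 (attained at k = 0)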